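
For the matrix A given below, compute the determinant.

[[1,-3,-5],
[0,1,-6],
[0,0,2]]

The determinant is 2.

A is upper triangular, so det(A) is the product of the diagonal entries:
det = (1) · (1) · (2) = 2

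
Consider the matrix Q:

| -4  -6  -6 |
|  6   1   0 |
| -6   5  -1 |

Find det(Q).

The determinant is -248.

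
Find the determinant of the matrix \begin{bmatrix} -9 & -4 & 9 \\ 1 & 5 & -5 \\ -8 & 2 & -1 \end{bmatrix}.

Expand along row 1:
  + (-9) · |5 -5; 2 -1| = (-9)·(-5 − (-10)) = -45
  − (-4) · |1 -5; -8 -1| = −(-4)·(-1 − 40) = -164
  + 9 · |1 5; -8 2| = 9·(2 − (-40)) = 378
Sum: (-45) + (-164) + (378) = 169

169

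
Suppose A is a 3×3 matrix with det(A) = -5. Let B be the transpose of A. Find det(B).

det(Aᵀ) = det(A).
det(B) = (1)·(-5) = -5

-5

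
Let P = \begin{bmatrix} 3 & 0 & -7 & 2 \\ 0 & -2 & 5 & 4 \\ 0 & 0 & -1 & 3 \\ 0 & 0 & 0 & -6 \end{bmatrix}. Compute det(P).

P is upper triangular, so det(P) is the product of the diagonal entries:
det = (3) · (-2) · (-1) · (-6) = -36

det(P) = -36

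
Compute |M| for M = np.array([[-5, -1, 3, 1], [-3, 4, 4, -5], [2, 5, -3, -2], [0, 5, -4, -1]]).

-120

Expand along row 4 (it has 1 zero):
  + (5) · M_42   where M_42 = det([-5 3 1; -3 4 -5; 2 -3 -2]) = 68
  − (-4) · M_43   where M_43 = det([-5 -1 1; -3 4 -5; 2 5 -2]) = -92
  + (-1) · M_44   where M_44 = det([-5 -1 3; -3 4 4; 2 5 -3]) = 92
det = (+1)·(5)·(68) + (-1)·(-4)·(-92) + (+1)·(-1)·(92) = -120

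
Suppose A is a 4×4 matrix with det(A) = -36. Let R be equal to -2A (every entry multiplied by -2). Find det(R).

-576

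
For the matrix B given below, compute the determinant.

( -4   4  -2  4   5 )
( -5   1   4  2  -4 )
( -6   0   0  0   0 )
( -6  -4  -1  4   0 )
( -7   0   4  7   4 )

Expand along row 3 (it has 4 zeros):
  + (-6) · M_31   where M_31 = det([4 -2 4 5; 1 4 2 -4; -4 -1 4 0; 0 4 7 4]) = 1187
det = (+1)·(-6)·(1187) = -7122

The determinant is -7122.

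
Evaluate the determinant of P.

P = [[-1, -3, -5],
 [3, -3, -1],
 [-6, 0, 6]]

The determinant is 144.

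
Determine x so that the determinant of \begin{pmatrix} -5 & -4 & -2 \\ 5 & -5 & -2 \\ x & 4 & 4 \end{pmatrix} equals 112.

x = -6

Expanding along the row containing x, det(M) is linear in x: det(M) = (-2)·x + (100).
Set (-2)·x + (100) = 112  ⇒  (-2)·x = 12  ⇒  x = -6.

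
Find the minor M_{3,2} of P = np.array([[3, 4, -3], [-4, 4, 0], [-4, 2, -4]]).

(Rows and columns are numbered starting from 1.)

-12

Delete row 3 and column 2; the remaining 2×2 submatrix is [3 -3; -4 0].
Its determinant is 3·0 − (-3)·(-4) = -12.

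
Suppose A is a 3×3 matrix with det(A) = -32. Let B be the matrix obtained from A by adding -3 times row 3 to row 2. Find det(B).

Adding a multiple of one row to another leaves the determinant unchanged.
det(B) = (1)·(-32) = -32

det(B) = -32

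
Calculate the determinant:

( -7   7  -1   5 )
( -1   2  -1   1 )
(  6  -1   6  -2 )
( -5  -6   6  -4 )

276

Expand along row 1:
  + (-7) · M_11   where M_11 = det([2 -1 1; -1 6 -2; -6 6 -4]) = -2
  − (7) · M_12   where M_12 = det([-1 -1 1; 6 6 -2; -5 6 -4]) = 44
  + (-1) · M_13   where M_13 = det([-1 2 1; 6 -1 -2; -5 -6 -4]) = 35
  − (5) · M_14   where M_14 = det([-1 2 -1; 6 -1 6; -5 -6 6]) = -121
det = (+1)·(-7)·(-2) + (-1)·(7)·(44) + (+1)·(-1)·(35) + (-1)·(5)·(-121) = 276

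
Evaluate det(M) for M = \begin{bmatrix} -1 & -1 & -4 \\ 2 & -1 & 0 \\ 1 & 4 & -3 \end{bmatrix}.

The determinant is -45.

Expand along column 3:
  + (-4) · |2 -1; 1 4| = (-4)·(8 − (-1)) = -36
  + (-3) · |-1 -1; 2 -1| = (-3)·(1 − (-2)) = -9
Sum: (-36) + (-9) = -45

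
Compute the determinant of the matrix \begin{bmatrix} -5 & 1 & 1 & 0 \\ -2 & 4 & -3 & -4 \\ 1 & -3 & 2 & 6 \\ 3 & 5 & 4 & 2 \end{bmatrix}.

Expand along row 1 (it has 1 zero):
  + (-5) · M_11   where M_11 = det([4 -3 -4; -3 2 6; 5 4 2]) = -100
  − (1) · M_12   where M_12 = det([-2 -3 -4; 1 2 6; 3 4 2]) = 0
  + (1) · M_13   where M_13 = det([-2 4 -4; 1 -3 6; 3 5 2]) = 80
det = (+1)·(-5)·(-100) + (-1)·(1)·(0) + (+1)·(1)·(80) = 580

The determinant is 580.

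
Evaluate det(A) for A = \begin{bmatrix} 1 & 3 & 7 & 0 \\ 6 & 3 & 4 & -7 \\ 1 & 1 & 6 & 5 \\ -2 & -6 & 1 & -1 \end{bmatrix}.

Expand along row 1 (it has 1 zero):
  + (1) · M_11   where M_11 = det([3 4 -7; 1 6 5; -6 1 -1]) = -408
  − (3) · M_12   where M_12 = det([6 4 -7; 1 6 5; -2 1 -1]) = -193
  + (7) · M_13   where M_13 = det([6 3 -7; 1 1 5; -2 -6 -1]) = 175
det = (+1)·(1)·(-408) + (-1)·(3)·(-193) + (+1)·(7)·(175) = 1396

The determinant is 1396.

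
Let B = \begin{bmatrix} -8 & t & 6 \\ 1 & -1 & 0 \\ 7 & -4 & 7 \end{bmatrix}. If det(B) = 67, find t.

1

Expanding along the column containing t, det(B) is linear in t: det(B) = (-7)·t + (74).
Set (-7)·t + (74) = 67  ⇒  (-7)·t = -7  ⇒  t = 1.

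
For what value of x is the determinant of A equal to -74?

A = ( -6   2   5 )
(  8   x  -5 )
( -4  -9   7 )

-4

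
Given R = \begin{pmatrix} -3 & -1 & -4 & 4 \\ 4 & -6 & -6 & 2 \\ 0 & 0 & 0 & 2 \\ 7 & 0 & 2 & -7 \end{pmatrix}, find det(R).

Expand along row 3 (it has 3 zeros):
  − (2) · M_34   where M_34 = det([-3 -1 -4; 4 -6 -6; 7 0 2]) = -82
det = (-1)·(2)·(-82) = 164

det(R) = 164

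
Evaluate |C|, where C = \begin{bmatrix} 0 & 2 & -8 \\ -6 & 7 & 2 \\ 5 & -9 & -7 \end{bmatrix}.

|C| = -216

Expand along column 1:
  − (-6) · |2 -8; -9 -7| = −(-6)·(-14 − 72) = -516
  + 5 · |2 -8; 7 2| = 5·(4 − (-56)) = 300
Sum: (-516) + (300) = -216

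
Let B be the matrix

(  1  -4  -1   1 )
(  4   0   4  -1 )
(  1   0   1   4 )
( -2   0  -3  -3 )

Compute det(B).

|B| = 68

Expand along column 2 (it has 3 zeros):
  − (-4) · M_12   where M_12 = det([4 4 -1; 1 1 4; -2 -3 -3]) = 17
det = (-1)·(-4)·(17) = 68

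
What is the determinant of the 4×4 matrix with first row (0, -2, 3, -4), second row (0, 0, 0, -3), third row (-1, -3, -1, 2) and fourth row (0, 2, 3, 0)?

36

Expand along row 2 (it has 3 zeros):
  + (-3) · M_24   where M_24 = det([0 -2 3; -1 -3 -1; 0 2 3]) = -12
det = (+1)·(-3)·(-12) = 36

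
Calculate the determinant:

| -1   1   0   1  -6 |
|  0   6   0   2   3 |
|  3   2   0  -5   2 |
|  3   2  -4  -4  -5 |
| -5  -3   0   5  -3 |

1544

Expand along column 3 (it has 4 zeros):
  − (-4) · M_43   where M_43 = det([-1 1 1 -6; 0 6 2 3; 3 2 -5 2; -5 -3 5 -3]) = 386
det = (-1)·(-4)·(386) = 1544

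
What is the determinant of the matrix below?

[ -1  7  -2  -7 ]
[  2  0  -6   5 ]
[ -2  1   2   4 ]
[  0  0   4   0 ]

Expand along row 4 (it has 3 zeros):
  − (4) · M_43   where M_43 = det([-1 7 -7; 2 0 5; -2 1 4]) = -135
det = (-1)·(4)·(-135) = 540

540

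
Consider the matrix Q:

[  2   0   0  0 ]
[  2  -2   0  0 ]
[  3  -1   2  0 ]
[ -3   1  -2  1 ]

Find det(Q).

Q is lower triangular, so det(Q) is the product of the diagonal entries:
det = (2) · (-2) · (2) · (1) = -8

det(Q) = -8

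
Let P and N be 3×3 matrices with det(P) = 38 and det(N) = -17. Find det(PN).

det(PN) = det(P)·det(N) = (38)·(-17) = -646

-646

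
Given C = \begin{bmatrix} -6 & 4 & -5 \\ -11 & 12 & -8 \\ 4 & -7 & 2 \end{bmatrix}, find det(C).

Expand along column 1:
  + (-6) · |12 -8; -7 2| = (-6)·(24 − 56) = 192
  − (-11) · |4 -5; -7 2| = −(-11)·(8 − 35) = -297
  + 4 · |4 -5; 12 -8| = 4·(-32 − (-60)) = 112
Sum: (192) + (-297) + (112) = 7

|C| = 7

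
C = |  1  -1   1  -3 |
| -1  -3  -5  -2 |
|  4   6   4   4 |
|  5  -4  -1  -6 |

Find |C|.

Expand along row 1:
  + (1) · M_11   where M_11 = det([-3 -5 -2; 6 4 4; -4 -1 -6]) = -60
  − (-1) · M_12   where M_12 = det([-1 -5 -2; 4 4 4; 5 -1 -6]) = -152
  + (1) · M_13   where M_13 = det([-1 -3 -2; 4 6 4; 5 -4 -6]) = -20
  − (-3) · M_14   where M_14 = det([-1 -3 -5; 4 6 4; 5 -4 -1]) = 148
det = (+1)·(1)·(-60) + (-1)·(-1)·(-152) + (+1)·(1)·(-20) + (-1)·(-3)·(148) = 212

212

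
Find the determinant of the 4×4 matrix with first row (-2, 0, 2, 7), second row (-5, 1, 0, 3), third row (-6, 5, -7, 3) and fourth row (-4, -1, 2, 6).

The determinant is -223.

Expand along row 1 (it has 1 zero):
  + (-2) · M_11   where M_11 = det([1 0 3; 5 -7 3; -1 2 6]) = -39
  + (2) · M_13   where M_13 = det([-5 1 3; -6 5 3; -4 -1 6]) = -63
  − (7) · M_14   where M_14 = det([-5 1 0; -6 5 -7; -4 -1 2]) = 25
det = (+1)·(-2)·(-39) + (+1)·(2)·(-63) + (-1)·(7)·(25) = -223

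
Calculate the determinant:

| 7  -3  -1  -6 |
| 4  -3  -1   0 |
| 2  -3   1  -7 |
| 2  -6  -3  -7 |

441

Expand along row 2 (it has 1 zero):
  − (4) · M_21   where M_21 = det([-3 -1 -6; -3 1 -7; -6 -3 -7]) = -27
  + (-3) · M_22   where M_22 = det([7 -1 -6; 2 1 -7; 2 -3 -7]) = -148
  − (-1) · M_23   where M_23 = det([7 -3 -6; 2 -3 -7; 2 -6 -7]) = -111
det = (-1)·(4)·(-27) + (+1)·(-3)·(-148) + (-1)·(-1)·(-111) = 441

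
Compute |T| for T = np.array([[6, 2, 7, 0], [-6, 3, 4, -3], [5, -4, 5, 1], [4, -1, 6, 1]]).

The determinant is 326.

Expand along row 1 (it has 1 zero):
  + (6) · M_11   where M_11 = det([3 4 -3; -4 5 1; -1 6 1]) = 66
  − (2) · M_12   where M_12 = det([-6 4 -3; 5 5 1; 4 6 1]) = -28
  + (7) · M_13   where M_13 = det([-6 3 -3; 5 -4 1; 4 -1 1]) = -18
det = (+1)·(6)·(66) + (-1)·(2)·(-28) + (+1)·(7)·(-18) = 326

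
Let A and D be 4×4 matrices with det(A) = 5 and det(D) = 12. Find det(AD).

60

det(AD) = det(A)·det(D) = (5)·(12) = 60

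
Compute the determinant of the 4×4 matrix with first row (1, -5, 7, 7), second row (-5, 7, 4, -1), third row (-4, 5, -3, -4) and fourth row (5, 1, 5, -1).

Expand along row 1:
  + (1) · M_11   where M_11 = det([7 4 -1; 5 -3 -4; 1 5 -1]) = 137
  − (-5) · M_12   where M_12 = det([-5 4 -1; -4 -3 -4; 5 5 -1]) = -206
  + (7) · M_13   where M_13 = det([-5 7 -1; -4 5 -4; 5 1 -1]) = -134
  − (7) · M_14   where M_14 = det([-5 7 4; -4 5 -3; 5 1 5]) = -221
det = (+1)·(1)·(137) + (-1)·(-5)·(-206) + (+1)·(7)·(-134) + (-1)·(7)·(-221) = -284

The determinant is -284.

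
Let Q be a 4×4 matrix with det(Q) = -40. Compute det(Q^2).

det(Q^2) = (det Q)^2 = (-40)^2 = 1600

1600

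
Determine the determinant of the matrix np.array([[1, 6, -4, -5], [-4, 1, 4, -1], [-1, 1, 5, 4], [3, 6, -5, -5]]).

Expand along row 1:
  + (1) · M_11   where M_11 = det([1 4 -1; 1 5 4; 6 -5 -5]) = 146
  − (6) · M_12   where M_12 = det([-4 4 -1; -1 5 4; 3 -5 -5]) = 58
  + (-4) · M_13   where M_13 = det([-4 1 -1; -1 1 4; 3 6 -5]) = 132
  − (-5) · M_14   where M_14 = det([-4 1 4; -1 1 5; 3 6 -5]) = 114
det = (+1)·(1)·(146) + (-1)·(6)·(58) + (+1)·(-4)·(132) + (-1)·(-5)·(114) = -160

The determinant is -160.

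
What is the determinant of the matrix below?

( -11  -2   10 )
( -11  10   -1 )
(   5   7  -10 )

Expand along column 1:
  + (-11) · |10 -1; 7 -10| = (-11)·(-100 − (-7)) = 1023
  − (-11) · |-2 10; 7 -10| = −(-11)·(20 − 70) = -550
  + 5 · |-2 10; 10 -1| = 5·(2 − 100) = -490
Sum: (1023) + (-550) + (-490) = -17

-17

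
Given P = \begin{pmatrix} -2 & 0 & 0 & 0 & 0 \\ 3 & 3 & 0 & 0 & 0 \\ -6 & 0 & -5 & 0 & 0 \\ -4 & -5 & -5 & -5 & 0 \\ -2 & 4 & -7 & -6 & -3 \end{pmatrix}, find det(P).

P is lower triangular, so det(P) is the product of the diagonal entries:
det = (-2) · (3) · (-5) · (-5) · (-3) = 450

450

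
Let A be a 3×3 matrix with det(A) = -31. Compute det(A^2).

961

det(A^2) = (det A)^2 = (-31)^2 = 961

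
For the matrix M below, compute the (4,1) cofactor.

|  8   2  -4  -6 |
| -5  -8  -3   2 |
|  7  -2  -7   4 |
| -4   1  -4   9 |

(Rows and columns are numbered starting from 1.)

Delete row 4 and column 1; the remaining 3×3 submatrix is [2 -4 -6; -8 -3 2; -2 -7 4].
Its determinant is -408.
The cofactor carries sign (−1)^(4+1) = −1, so C_{4,1} = −(-408) = 408.

The cofactor is 408.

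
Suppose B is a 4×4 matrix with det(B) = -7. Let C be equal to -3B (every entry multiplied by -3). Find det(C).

For a 4×4 matrix, det(-3B) = (-3)^4·det(B) = 81·det(B).
det(C) = (81)·(-7) = -567

-567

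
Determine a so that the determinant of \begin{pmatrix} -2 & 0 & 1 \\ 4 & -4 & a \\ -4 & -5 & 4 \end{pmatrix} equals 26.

-3

Expanding along the row containing a, det(A) is linear in a: det(A) = (-10)·a + (-4).
Set (-10)·a + (-4) = 26  ⇒  (-10)·a = 30  ⇒  a = -3.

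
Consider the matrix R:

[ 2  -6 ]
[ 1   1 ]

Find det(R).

det(R) = 2·1 − (-6)·1 = 2 − (-6) = 8

det(R) = 8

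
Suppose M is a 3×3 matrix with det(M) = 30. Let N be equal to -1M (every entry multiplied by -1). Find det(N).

For a 3×3 matrix, det(-1M) = (-1)^3·det(M) = -1·det(M).
det(N) = (-1)·(30) = -30

-30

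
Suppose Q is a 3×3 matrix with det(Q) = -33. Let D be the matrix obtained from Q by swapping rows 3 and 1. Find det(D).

Swapping two rows multiplies the determinant by −1.
det(D) = (-1)·(-33) = 33

|D| = 33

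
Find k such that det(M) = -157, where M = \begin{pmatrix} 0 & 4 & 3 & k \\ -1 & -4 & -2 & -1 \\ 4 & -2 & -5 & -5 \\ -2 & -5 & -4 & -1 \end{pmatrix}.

Expanding along the column containing k, det(M) is linear in k: det(M) = (39)·k + (-79).
Set (39)·k + (-79) = -157  ⇒  (39)·k = -78  ⇒  k = -2.

k = -2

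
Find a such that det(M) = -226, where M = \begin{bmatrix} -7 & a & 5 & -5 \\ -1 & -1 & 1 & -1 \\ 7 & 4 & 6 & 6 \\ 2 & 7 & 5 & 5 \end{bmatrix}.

Expanding along the column containing a, det(M) is linear in a: det(M) = (46)·a + (142).
Set (46)·a + (142) = -226  ⇒  (46)·a = -368  ⇒  a = -8.

-8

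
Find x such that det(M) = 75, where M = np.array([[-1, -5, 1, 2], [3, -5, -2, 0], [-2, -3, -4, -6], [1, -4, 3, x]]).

Expanding along the column containing x, det(M) is linear in x: det(M) = (-113)·x + (640).
Set (-113)·x + (640) = 75  ⇒  (-113)·x = -565  ⇒  x = 5.

x = 5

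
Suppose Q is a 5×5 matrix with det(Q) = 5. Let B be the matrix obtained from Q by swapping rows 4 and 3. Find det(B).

det(B) = -5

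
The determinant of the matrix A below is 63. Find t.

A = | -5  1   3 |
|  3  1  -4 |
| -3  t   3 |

-6

Expanding along the row containing t, det(A) is linear in t: det(A) = (-11)·t + (-3).
Set (-11)·t + (-3) = 63  ⇒  (-11)·t = 66  ⇒  t = -6.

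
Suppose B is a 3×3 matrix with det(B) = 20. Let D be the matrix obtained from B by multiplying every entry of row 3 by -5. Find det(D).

det(D) = -100

Scaling one row by -5 multiplies the determinant by -5.
det(D) = (-5)·(20) = -100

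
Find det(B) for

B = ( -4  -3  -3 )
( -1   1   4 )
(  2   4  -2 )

det(B) = 72

Expand along row 1:
  + (-4) · |1 4; 4 -2| = (-4)·(-2 − 16) = 72
  − (-3) · |-1 4; 2 -2| = −(-3)·(2 − 8) = -18
  + (-3) · |-1 1; 2 4| = (-3)·(-4 − 2) = 18
Sum: (72) + (-18) + (18) = 72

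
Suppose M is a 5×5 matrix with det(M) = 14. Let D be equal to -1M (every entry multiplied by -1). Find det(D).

The determinant is -14.

For a 5×5 matrix, det(-1M) = (-1)^5·det(M) = -1·det(M).
det(D) = (-1)·(14) = -14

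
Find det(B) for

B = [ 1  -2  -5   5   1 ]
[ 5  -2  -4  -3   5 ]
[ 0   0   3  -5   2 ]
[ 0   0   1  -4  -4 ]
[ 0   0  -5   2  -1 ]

B is block upper-triangular with a 2×2 block and a 3×3 block on the diagonal, so its determinant equals the product of the determinants of the diagonal blocks.
det of the 2×2 block = 8
det of the 3×3 block = -105
det = (8)·(-105) = -840

-840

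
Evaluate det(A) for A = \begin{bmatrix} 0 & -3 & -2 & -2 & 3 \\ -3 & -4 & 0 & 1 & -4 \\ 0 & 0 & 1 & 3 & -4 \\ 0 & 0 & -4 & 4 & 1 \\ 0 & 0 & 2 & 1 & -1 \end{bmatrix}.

A is block upper-triangular with a 2×2 block and a 3×3 block on the diagonal, so its determinant equals the product of the determinants of the diagonal blocks.
det of the 2×2 block = -9
det of the 3×3 block = 37
det = (-9)·(37) = -333

det(A) = -333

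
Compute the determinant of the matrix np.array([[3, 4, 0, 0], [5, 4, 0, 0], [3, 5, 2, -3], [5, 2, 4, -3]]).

-48

The matrix is block lower-triangular with a 2×2 block and a 2×2 block on the diagonal, so its determinant equals the product of the determinants of the diagonal blocks.
det of the 2×2 block = -8
det of the 2×2 block = 6
det = (-8)·(6) = -48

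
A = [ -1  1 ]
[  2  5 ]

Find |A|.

|A| = -7

det(A) = (-1)·5 − 1·2 = -5 − 2 = -7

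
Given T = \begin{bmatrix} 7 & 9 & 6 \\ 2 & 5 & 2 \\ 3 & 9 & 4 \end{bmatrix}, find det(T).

Expand along column 1:
  + 7 · |5 2; 9 4| = 7·(20 − 18) = 14
  − 2 · |9 6; 9 4| = −2·(36 − 54) = 36
  + 3 · |9 6; 5 2| = 3·(18 − 30) = -36
Sum: (14) + (36) + (-36) = 14

|T| = 14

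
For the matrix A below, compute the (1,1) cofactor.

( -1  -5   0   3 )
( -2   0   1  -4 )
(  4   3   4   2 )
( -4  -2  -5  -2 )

30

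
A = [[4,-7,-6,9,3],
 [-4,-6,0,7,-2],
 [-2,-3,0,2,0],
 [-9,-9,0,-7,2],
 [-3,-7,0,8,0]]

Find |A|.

Expand along column 3 (it has 4 zeros):
  + (-6) · M_13   where M_13 = det([-4 -6 7 -2; -2 -3 2 0; -9 -9 -7 2; -3 -7 8 0]) = 40
det = (+1)·(-6)·(40) = -240

-240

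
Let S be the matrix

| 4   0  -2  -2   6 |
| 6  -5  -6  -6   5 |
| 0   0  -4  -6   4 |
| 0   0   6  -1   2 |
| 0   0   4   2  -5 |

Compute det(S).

The determinant is 3360.

S is block upper-triangular with a 2×2 block and a 3×3 block on the diagonal, so its determinant equals the product of the determinants of the diagonal blocks.
det of the 2×2 block = -20
det of the 3×3 block = -168
det = (-20)·(-168) = 3360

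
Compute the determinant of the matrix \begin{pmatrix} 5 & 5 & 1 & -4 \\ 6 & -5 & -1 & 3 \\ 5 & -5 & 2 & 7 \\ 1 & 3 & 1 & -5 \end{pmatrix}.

The determinant is 545.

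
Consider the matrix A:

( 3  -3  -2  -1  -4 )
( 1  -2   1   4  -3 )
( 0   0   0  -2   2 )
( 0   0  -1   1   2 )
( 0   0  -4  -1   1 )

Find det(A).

A is block upper-triangular with a 2×2 block and a 3×3 block on the diagonal, so its determinant equals the product of the determinants of the diagonal blocks.
det of the 2×2 block = -3
det of the 3×3 block = 24
det = (-3)·(24) = -72

|A| = -72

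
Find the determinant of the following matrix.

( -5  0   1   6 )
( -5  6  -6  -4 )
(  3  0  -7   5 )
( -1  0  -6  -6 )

The determinant is -2982.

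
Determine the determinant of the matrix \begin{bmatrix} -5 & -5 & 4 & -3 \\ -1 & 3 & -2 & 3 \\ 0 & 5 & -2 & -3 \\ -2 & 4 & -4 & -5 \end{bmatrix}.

Expand along row 3 (it has 1 zero):
  − (5) · M_32   where M_32 = det([-5 4 -3; -1 -2 3; -2 -4 -5]) = -154
  + (-2) · M_33   where M_33 = det([-5 -5 -3; -1 3 3; -2 4 -5]) = 184
  − (-3) · M_34   where M_34 = det([-5 -5 4; -1 3 -2; -2 4 -4]) = 28
det = (-1)·(5)·(-154) + (+1)·(-2)·(184) + (-1)·(-3)·(28) = 486

486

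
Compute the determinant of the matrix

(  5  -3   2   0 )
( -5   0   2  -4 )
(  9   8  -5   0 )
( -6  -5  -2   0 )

The determinant is 1372.

Expand along column 4 (it has 3 zeros):
  + (-4) · M_24   where M_24 = det([5 -3 2; 9 8 -5; -6 -5 -2]) = -343
det = (+1)·(-4)·(-343) = 1372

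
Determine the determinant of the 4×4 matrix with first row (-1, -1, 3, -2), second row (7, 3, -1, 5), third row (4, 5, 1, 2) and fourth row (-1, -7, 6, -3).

9

Expand along row 1:
  + (-1) · M_11   where M_11 = det([3 -1 5; 5 1 2; -7 6 -3]) = 139
  − (-1) · M_12   where M_12 = det([7 -1 5; 4 1 2; -1 6 -3]) = 10
  + (3) · M_13   where M_13 = det([7 3 5; 4 5 2; -1 -7 -3]) = -92
  − (-2) · M_14   where M_14 = det([7 3 -1; 4 5 1; -1 -7 6]) = 207
det = (+1)·(-1)·(139) + (-1)·(-1)·(10) + (+1)·(3)·(-92) + (-1)·(-2)·(207) = 9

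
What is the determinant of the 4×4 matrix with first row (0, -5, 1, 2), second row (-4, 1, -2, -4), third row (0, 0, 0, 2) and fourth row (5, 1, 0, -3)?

-82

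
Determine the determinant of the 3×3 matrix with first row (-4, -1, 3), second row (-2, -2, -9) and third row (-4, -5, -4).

126

Expand along row 1:
  + (-4) · |-2 -9; -5 -4| = (-4)·(8 − 45) = 148
  − (-1) · |-2 -9; -4 -4| = −(-1)·(8 − 36) = -28
  + 3 · |-2 -2; -4 -5| = 3·(10 − 8) = 6
Sum: (148) + (-28) + (6) = 126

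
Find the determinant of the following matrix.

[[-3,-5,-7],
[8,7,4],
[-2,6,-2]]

The determinant is -360.

Expand along row 1:
  + (-3) · |7 4; 6 -2| = (-3)·(-14 − 24) = 114
  − (-5) · |8 4; -2 -2| = −(-5)·(-16 − (-8)) = -40
  + (-7) · |8 7; -2 6| = (-7)·(48 − (-14)) = -434
Sum: (114) + (-40) + (-434) = -360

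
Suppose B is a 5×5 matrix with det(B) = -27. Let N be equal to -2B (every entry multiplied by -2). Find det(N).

|N| = 864

For a 5×5 matrix, det(-2B) = (-2)^5·det(B) = -32·det(B).
det(N) = (-32)·(-27) = 864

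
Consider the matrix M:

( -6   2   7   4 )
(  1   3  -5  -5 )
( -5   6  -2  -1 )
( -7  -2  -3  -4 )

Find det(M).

Expand along row 1:
  + (-6) · M_11   where M_11 = det([3 -5 -5; 6 -2 -1; -2 -3 -4]) = -5
  − (2) · M_12   where M_12 = det([1 -5 -5; -5 -2 -1; -7 -3 -4]) = 65
  + (7) · M_13   where M_13 = det([1 3 -5; -5 6 -1; -7 -2 -4]) = -325
  − (4) · M_14   where M_14 = det([1 3 -5; -5 6 -2; -7 -2 -3]) = -285
det = (+1)·(-6)·(-5) + (-1)·(2)·(65) + (+1)·(7)·(-325) + (-1)·(4)·(-285) = -1235

-1235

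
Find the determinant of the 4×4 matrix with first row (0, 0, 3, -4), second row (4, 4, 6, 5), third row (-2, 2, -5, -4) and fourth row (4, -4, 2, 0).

-896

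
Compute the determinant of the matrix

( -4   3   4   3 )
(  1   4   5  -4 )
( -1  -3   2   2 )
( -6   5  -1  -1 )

Expand along row 1:
  + (-4) · M_11   where M_11 = det([4 5 -4; -3 2 2; 5 -1 -1]) = 63
  − (3) · M_12   where M_12 = det([1 5 -4; -1 2 2; -6 -1 -1]) = -117
  + (4) · M_13   where M_13 = det([1 4 -4; -1 -3 2; -6 5 -1]) = 33
  − (3) · M_14   where M_14 = det([1 4 5; -1 -3 2; -6 5 -1]) = -174
det = (+1)·(-4)·(63) + (-1)·(3)·(-117) + (+1)·(4)·(33) + (-1)·(3)·(-174) = 753

The determinant is 753.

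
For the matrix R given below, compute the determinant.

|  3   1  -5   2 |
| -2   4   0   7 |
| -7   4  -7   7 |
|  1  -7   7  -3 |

Expand along row 2 (it has 1 zero):
  − (-2) · M_21   where M_21 = det([1 -5 2; 4 -7 7; -7 7 -3]) = 115
  + (4) · M_22   where M_22 = det([3 -5 2; -7 -7 7; 1 7 -3]) = -98
  + (7) · M_24   where M_24 = det([3 1 -5; -7 4 -7; 1 -7 7]) = -246
det = (-1)·(-2)·(115) + (+1)·(4)·(-98) + (+1)·(7)·(-246) = -1884

|R| = -1884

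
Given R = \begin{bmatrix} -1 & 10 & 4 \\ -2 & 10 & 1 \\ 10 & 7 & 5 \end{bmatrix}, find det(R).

-299

Expand along column 1:
  + (-1) · |10 1; 7 5| = (-1)·(50 − 7) = -43
  − (-2) · |10 4; 7 5| = −(-2)·(50 − 28) = 44
  + 10 · |10 4; 10 1| = 10·(10 − 40) = -300
Sum: (-43) + (44) + (-300) = -299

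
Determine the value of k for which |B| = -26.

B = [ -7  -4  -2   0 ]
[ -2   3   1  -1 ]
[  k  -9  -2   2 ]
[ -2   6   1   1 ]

Expanding along the column containing k, det(B) is linear in k: det(B) = (10)·k + (-106).
Set (10)·k + (-106) = -26  ⇒  (10)·k = 80  ⇒  k = 8.

8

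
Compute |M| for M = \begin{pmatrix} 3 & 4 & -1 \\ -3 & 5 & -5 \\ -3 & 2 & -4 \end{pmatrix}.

Expand along row 1:
  + 3 · |5 -5; 2 -4| = 3·(-20 − (-10)) = -30
  − 4 · |-3 -5; -3 -4| = −4·(12 − 15) = 12
  + (-1) · |-3 5; -3 2| = (-1)·(-6 − (-15)) = -9
Sum: (-30) + (12) + (-9) = -27

det(M) = -27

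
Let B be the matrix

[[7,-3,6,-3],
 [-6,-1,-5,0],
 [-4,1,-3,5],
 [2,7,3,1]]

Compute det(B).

|B| = 190

Expand along row 2 (it has 1 zero):
  − (-6) · M_21   where M_21 = det([-3 6 -3; 1 -3 5; 7 3 1]) = 186
  + (-1) · M_22   where M_22 = det([7 6 -3; -4 -3 5; 2 3 1]) = -24
  − (-5) · M_23   where M_23 = det([7 -3 -3; -4 1 5; 2 7 1]) = -190
det = (-1)·(-6)·(186) + (+1)·(-1)·(-24) + (-1)·(-5)·(-190) = 190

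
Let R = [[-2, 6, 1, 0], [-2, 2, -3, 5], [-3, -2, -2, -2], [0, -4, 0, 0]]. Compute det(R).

204

Expand along row 4 (it has 3 zeros):
  + (-4) · M_42   where M_42 = det([-2 1 0; -2 -3 5; -3 -2 -2]) = -51
det = (+1)·(-4)·(-51) = 204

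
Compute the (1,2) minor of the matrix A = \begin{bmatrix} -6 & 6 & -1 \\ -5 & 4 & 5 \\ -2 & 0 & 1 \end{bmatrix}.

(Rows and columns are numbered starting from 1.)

The minor is 5.

Delete row 1 and column 2; the remaining 2×2 submatrix is [-5 5; -2 1].
Its determinant is (-5)·1 − 5·(-2) = 5.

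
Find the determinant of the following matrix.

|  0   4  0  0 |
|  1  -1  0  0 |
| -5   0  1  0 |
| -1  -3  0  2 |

-8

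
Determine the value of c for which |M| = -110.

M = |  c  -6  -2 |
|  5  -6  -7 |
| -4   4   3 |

Expanding along the column containing c, det(M) is linear in c: det(M) = (10)·c + (-70).
Set (10)·c + (-70) = -110  ⇒  (10)·c = -40  ⇒  c = -4.

-4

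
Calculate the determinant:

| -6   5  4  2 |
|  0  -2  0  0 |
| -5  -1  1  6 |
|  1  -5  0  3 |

The determinant is -128.

Expand along row 2 (it has 3 zeros):
  + (-2) · M_22   where M_22 = det([-6 4 2; -5 1 6; 1 0 3]) = 64
det = (+1)·(-2)·(64) = -128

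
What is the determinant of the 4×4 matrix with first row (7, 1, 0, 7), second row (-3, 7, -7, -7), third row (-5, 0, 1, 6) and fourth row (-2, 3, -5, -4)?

1107

Expand along row 1 (it has 1 zero):
  + (7) · M_11   where M_11 = det([7 -7 -7; 0 1 6; 3 -5 -4]) = 77
  − (1) · M_12   where M_12 = det([-3 -7 -7; -5 1 6; -2 -5 -4]) = -43
  − (7) · M_14   where M_14 = det([-3 7 -7; -5 0 1; -2 3 -5]) = -75
det = (+1)·(7)·(77) + (-1)·(1)·(-43) + (-1)·(7)·(-75) = 1107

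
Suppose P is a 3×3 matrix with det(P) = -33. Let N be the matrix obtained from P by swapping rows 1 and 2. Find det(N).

Swapping two rows multiplies the determinant by −1.
det(N) = (-1)·(-33) = 33

|N| = 33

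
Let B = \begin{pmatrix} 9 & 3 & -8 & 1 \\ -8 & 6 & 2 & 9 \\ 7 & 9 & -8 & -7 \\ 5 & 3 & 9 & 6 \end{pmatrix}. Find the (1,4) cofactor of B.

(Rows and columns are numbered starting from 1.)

1506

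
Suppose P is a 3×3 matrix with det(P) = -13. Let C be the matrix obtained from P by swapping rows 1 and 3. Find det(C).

13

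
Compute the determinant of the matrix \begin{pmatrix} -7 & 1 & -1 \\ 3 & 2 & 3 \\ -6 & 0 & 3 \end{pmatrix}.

Expand along row 3:
  + (-6) · |1 -1; 2 3| = (-6)·(3 − (-2)) = -30
  + 3 · |-7 1; 3 2| = 3·(-14 − 3) = -51
Sum: (-30) + (-51) = -81

The determinant is -81.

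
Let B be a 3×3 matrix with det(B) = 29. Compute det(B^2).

det(B^2) = (det B)^2 = (29)^2 = 841

The determinant is 841.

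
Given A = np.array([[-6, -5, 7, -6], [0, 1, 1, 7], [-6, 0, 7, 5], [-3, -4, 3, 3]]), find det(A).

The determinant is 351.

Expand along row 2 (it has 1 zero):
  + (1) · M_22   where M_22 = det([-6 7 -6; -6 7 5; -3 3 3]) = -33
  − (1) · M_23   where M_23 = det([-6 -5 -6; -6 0 5; -3 -4 3]) = -279
  + (7) · M_24   where M_24 = det([-6 -5 7; -6 0 7; -3 -4 3]) = 15
det = (+1)·(1)·(-33) + (-1)·(1)·(-279) + (+1)·(7)·(15) = 351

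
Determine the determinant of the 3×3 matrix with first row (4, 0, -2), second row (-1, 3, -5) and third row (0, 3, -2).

42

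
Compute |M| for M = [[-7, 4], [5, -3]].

The determinant is 1.

det(M) = (-7)·(-3) − 4·5 = 21 − 20 = 1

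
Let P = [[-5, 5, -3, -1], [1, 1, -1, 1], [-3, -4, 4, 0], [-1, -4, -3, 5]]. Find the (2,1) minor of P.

12

Delete row 2 and column 1; the remaining 3×3 submatrix is [5 -3 -1; -4 4 0; -4 -3 5].
Its determinant is 12.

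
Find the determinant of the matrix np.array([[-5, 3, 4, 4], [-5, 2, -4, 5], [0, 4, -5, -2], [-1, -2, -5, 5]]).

Expand along row 3 (it has 1 zero):
  − (4) · M_32   where M_32 = det([-5 4 4; -5 -4 5; -1 -5 5]) = 139
  + (-5) · M_33   where M_33 = det([-5 3 4; -5 2 5; -1 -2 5]) = 8
  − (-2) · M_34   where M_34 = det([-5 3 4; -5 2 -4; -1 -2 -5]) = 75
det = (-1)·(4)·(139) + (+1)·(-5)·(8) + (-1)·(-2)·(75) = -446

-446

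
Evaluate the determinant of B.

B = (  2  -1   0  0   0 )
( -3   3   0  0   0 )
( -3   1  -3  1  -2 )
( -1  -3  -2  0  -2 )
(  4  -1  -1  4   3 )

B is block lower-triangular with a 2×2 block and a 3×3 block on the diagonal, so its determinant equals the product of the determinants of the diagonal blocks.
det of the 2×2 block = 3
det of the 3×3 block = 0
det = (3)·(0) = 0

0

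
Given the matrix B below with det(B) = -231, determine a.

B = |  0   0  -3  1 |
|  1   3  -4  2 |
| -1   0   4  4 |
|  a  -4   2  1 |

3

Expanding along the column containing a, det(B) is linear in a: det(B) = (-48)·a + (-87).
Set (-48)·a + (-87) = -231  ⇒  (-48)·a = -144  ⇒  a = 3.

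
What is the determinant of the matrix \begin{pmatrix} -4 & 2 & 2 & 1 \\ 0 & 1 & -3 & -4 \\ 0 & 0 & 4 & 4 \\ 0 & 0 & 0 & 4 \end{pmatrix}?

The matrix is upper triangular, so the determinant is the product of the diagonal entries:
det = (-4) · (1) · (4) · (4) = -64

-64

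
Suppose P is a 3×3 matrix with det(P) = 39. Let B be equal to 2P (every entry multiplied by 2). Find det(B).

det(B) = 312

For a 3×3 matrix, det(2P) = 2^3·det(P) = 8·det(P).
det(B) = (8)·(39) = 312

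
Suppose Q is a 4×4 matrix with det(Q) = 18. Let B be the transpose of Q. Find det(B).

det(B) = 18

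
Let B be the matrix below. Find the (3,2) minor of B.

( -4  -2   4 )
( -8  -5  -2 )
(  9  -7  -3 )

40

Delete row 3 and column 2; the remaining 2×2 submatrix is [-4 4; -8 -2].
Its determinant is (-4)·(-2) − 4·(-8) = 40.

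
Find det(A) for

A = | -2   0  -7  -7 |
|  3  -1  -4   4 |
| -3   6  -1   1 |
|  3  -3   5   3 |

Expand along row 1 (it has 1 zero):
  + (-2) · M_11   where M_11 = det([-1 -4 4; 6 -1 1; -3 5 3]) = 200
  + (-7) · M_13   where M_13 = det([3 -1 4; -3 6 1; 3 -3 3]) = 15
  − (-7) · M_14   where M_14 = det([3 -1 -4; -3 6 -1; 3 -3 5]) = 105
det = (+1)·(-2)·(200) + (+1)·(-7)·(15) + (-1)·(-7)·(105) = 230

230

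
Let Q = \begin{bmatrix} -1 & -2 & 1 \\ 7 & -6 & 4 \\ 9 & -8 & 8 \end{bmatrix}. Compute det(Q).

54

Expand along column 1:
  + (-1) · |-6 4; -8 8| = (-1)·(-48 − (-32)) = 16
  − 7 · |-2 1; -8 8| = −7·(-16 − (-8)) = 56
  + 9 · |-2 1; -6 4| = 9·(-8 − (-6)) = -18
Sum: (16) + (56) + (-18) = 54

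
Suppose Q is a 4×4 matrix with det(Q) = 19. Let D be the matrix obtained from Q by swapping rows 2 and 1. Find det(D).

-19

Swapping two rows multiplies the determinant by −1.
det(D) = (-1)·(19) = -19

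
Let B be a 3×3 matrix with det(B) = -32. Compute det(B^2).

det(B^2) = (det B)^2 = (-32)^2 = 1024

1024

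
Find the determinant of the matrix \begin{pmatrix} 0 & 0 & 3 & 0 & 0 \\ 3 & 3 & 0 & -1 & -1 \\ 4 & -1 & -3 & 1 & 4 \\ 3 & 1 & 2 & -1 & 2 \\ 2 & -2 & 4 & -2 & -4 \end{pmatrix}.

-444

Expand along row 1 (it has 4 zeros):
  + (3) · M_13   where M_13 = det([3 3 -1 -1; 4 -1 1 4; 3 1 -1 2; 2 -2 -2 -4]) = -148
det = (+1)·(3)·(-148) = -444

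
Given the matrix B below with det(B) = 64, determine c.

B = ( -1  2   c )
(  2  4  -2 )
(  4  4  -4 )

Expanding along the column containing c, det(B) is linear in c: det(B) = (-8)·c + (8).
Set (-8)·c + (8) = 64  ⇒  (-8)·c = 56  ⇒  c = -7.

-7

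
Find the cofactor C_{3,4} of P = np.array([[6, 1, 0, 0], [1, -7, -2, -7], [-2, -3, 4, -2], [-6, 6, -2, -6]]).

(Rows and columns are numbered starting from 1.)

The cofactor is -170.

Delete row 3 and column 4; the remaining 3×3 submatrix is [6 1 0; 1 -7 -2; -6 6 -2].
Its determinant is 170.
The cofactor carries sign (−1)^(3+4) = −1, so C_{3,4} = −(170) = -170.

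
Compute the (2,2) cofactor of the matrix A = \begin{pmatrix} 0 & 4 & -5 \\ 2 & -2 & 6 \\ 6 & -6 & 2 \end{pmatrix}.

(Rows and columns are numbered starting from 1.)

Delete row 2 and column 2; the remaining 2×2 submatrix is [0 -5; 6 2].
Its determinant is 0·2 − (-5)·6 = 30.
The cofactor carries sign (−1)^(2+2) = +1, so C_{2,2} = +(30) = 30.

The cofactor is 30.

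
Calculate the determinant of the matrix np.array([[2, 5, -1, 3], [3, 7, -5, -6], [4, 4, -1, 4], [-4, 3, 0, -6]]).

Expand along row 4 (it has 1 zero):
  − (-4) · M_41   where M_41 = det([5 -1 3; 7 -5 -6; 4 -1 4]) = -39
  + (3) · M_42   where M_42 = det([2 -1 3; 3 -5 -6; 4 -1 4]) = 35
  + (-6) · M_44   where M_44 = det([2 5 -1; 3 7 -5; 4 4 -1]) = -43
det = (-1)·(-4)·(-39) + (+1)·(3)·(35) + (+1)·(-6)·(-43) = 207

207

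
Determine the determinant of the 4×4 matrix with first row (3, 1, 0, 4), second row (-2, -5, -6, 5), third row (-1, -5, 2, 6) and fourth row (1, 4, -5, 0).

-446

Expand along row 1 (it has 1 zero):
  + (3) · M_11   where M_11 = det([-5 -6 5; -5 2 6; 4 -5 0]) = -209
  − (1) · M_12   where M_12 = det([-2 -6 5; -1 2 6; 1 -5 0]) = -81
  − (4) · M_14   where M_14 = det([-2 -5 -6; -1 -5 2; 1 4 -5]) = -25
det = (+1)·(3)·(-209) + (-1)·(1)·(-81) + (-1)·(4)·(-25) = -446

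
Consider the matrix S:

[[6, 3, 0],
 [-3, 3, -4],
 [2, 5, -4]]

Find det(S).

Expand along column 3:
  − (-4) · |6 3; 2 5| = −(-4)·(30 − 6) = 96
  + (-4) · |6 3; -3 3| = (-4)·(18 − (-9)) = -108
Sum: (96) + (-108) = -12

The determinant is -12.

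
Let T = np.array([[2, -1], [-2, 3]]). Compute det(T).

|T| = 4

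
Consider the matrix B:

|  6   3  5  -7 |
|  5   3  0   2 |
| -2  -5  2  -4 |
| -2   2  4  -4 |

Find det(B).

The determinant is -436.

Expand along row 2 (it has 1 zero):
  − (5) · M_21   where M_21 = det([3 5 -7; -5 2 -4; 2 4 -4]) = 52
  + (3) · M_22   where M_22 = det([6 5 -7; -2 2 -4; -2 4 -4]) = 76
  + (2) · M_24   where M_24 = det([6 3 5; -2 -5 2; -2 2 4]) = -202
det = (-1)·(5)·(52) + (+1)·(3)·(76) + (+1)·(2)·(-202) = -436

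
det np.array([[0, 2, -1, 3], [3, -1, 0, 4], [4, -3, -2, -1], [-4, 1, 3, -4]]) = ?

-34

Expand along row 1 (it has 1 zero):
  − (2) · M_12   where M_12 = det([3 0 4; 4 -2 -1; -4 3 -4]) = 49
  + (-1) · M_13   where M_13 = det([3 -1 4; 4 -3 -1; -4 1 -4]) = -13
  − (3) · M_14   where M_14 = det([3 -1 0; 4 -3 -2; -4 1 3]) = -17
det = (-1)·(2)·(49) + (+1)·(-1)·(-13) + (-1)·(3)·(-17) = -34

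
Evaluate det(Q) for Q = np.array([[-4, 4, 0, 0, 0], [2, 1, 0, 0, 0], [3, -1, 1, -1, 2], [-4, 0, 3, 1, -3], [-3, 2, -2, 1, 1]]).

|Q| = -132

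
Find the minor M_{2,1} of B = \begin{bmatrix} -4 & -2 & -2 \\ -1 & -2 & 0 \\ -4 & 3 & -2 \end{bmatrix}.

Delete row 2 and column 1; the remaining 2×2 submatrix is [-2 -2; 3 -2].
Its determinant is (-2)·(-2) − (-2)·3 = 10.

The minor is 10.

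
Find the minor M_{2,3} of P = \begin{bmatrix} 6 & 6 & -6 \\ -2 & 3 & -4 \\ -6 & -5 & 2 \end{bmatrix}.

Delete row 2 and column 3; the remaining 2×2 submatrix is [6 6; -6 -5].
Its determinant is 6·(-5) − 6·(-6) = 6.

6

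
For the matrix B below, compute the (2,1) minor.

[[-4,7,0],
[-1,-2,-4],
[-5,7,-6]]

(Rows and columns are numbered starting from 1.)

-42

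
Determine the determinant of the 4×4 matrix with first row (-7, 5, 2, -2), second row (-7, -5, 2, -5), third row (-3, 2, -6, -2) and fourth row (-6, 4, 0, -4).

Expand along row 4 (it has 1 zero):
  − (-6) · M_41   where M_41 = det([5 2 -2; -5 2 -5; 2 -6 -2]) = -262
  + (4) · M_42   where M_42 = det([-7 2 -2; -7 2 -5; -3 -6 -2]) = 144
  + (-4) · M_44   where M_44 = det([-7 5 2; -7 -5 2; -3 2 -6]) = -480
det = (-1)·(-6)·(-262) + (+1)·(4)·(144) + (+1)·(-4)·(-480) = 924

924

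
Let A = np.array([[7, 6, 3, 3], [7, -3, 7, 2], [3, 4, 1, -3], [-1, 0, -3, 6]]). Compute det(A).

The determinant is 474.

Expand along row 4 (it has 1 zero):
  − (-1) · M_41   where M_41 = det([6 3 3; -3 7 2; 4 1 -3]) = -234
  − (-3) · M_43   where M_43 = det([7 6 3; 7 -3 2; 3 4 -3]) = 280
  + (6) · M_44   where M_44 = det([7 6 3; 7 -3 7; 3 4 1]) = -22
det = (-1)·(-1)·(-234) + (-1)·(-3)·(280) + (+1)·(6)·(-22) = 474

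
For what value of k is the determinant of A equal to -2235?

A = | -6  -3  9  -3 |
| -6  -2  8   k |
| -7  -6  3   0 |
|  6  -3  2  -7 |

k = -7

Expanding along the row containing k, det(A) is linear in k: det(A) = (435)·k + (810).
Set (435)·k + (810) = -2235  ⇒  (435)·k = -3045  ⇒  k = -7.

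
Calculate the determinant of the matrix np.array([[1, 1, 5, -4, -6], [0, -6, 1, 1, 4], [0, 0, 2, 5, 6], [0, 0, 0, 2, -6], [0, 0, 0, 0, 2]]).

The matrix is upper triangular, so the determinant is the product of the diagonal entries:
det = (1) · (-6) · (2) · (2) · (2) = -48

-48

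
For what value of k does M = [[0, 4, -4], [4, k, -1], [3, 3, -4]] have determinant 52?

k = 4

Expanding along the column containing k, det(M) is linear in k: det(M) = (12)·k + (4).
Set (12)·k + (4) = 52  ⇒  (12)·k = 48  ⇒  k = 4.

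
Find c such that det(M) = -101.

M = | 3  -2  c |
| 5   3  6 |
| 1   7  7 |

Expanding along the row containing c, det(M) is linear in c: det(M) = (32)·c + (-5).
Set (32)·c + (-5) = -101  ⇒  (32)·c = -96  ⇒  c = -3.

-3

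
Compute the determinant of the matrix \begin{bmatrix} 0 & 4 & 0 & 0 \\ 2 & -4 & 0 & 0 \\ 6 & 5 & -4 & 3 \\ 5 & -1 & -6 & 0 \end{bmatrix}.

The determinant is -144.

The matrix is block lower-triangular with a 2×2 block and a 2×2 block on the diagonal, so its determinant equals the product of the determinants of the diagonal blocks.
det of the 2×2 block = -8
det of the 2×2 block = 18
det = (-8)·(18) = -144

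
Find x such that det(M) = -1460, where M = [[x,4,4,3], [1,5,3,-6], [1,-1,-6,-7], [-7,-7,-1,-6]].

x = -1

Expanding along the row containing x, det(M) is linear in x: det(M) = (520)·x + (-940).
Set (520)·x + (-940) = -1460  ⇒  (520)·x = -520  ⇒  x = -1.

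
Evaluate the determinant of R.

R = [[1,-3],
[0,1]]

|R| = 1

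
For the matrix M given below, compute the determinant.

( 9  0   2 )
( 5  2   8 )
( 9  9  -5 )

Expand along row 1:
  + 9 · |2 8; 9 -5| = 9·(-10 − 72) = -738
  + 2 · |5 2; 9 9| = 2·(45 − 18) = 54
Sum: (-738) + (54) = -684

-684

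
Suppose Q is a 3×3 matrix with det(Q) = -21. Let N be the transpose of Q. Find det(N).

det(Qᵀ) = det(Q).
det(N) = (1)·(-21) = -21

-21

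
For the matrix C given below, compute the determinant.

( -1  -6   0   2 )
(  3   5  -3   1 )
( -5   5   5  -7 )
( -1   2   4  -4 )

16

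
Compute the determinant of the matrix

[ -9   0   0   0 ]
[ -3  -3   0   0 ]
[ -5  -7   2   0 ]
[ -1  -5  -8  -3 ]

-162

The matrix is lower triangular, so the determinant is the product of the diagonal entries:
det = (-9) · (-3) · (2) · (-3) = -162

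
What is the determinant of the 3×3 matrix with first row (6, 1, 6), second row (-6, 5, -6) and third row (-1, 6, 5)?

216

Expand along row 1:
  + 6 · |5 -6; 6 5| = 6·(25 − (-36)) = 366
  − 1 · |-6 -6; -1 5| = −1·(-30 − 6) = 36
  + 6 · |-6 5; -1 6| = 6·(-36 − (-5)) = -186
Sum: (366) + (36) + (-186) = 216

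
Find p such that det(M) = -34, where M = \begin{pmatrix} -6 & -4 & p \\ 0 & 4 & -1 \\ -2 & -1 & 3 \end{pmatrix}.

p = 5

Expanding along the row containing p, det(M) is linear in p: det(M) = (8)·p + (-74).
Set (8)·p + (-74) = -34  ⇒  (8)·p = 40  ⇒  p = 5.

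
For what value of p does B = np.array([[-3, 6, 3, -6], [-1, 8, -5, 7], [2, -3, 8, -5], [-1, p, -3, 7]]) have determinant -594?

6

Expanding along the row containing p, det(B) is linear in p: det(B) = (108)·p + (-1242).
Set (108)·p + (-1242) = -594  ⇒  (108)·p = 648  ⇒  p = 6.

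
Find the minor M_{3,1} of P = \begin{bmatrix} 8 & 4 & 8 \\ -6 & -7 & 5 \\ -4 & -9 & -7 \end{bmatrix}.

Delete row 3 and column 1; the remaining 2×2 submatrix is [4 8; -7 5].
Its determinant is 4·5 − 8·(-7) = 76.

The minor is 76.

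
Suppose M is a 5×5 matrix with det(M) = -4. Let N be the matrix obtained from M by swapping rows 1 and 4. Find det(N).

Swapping two rows multiplies the determinant by −1.
det(N) = (-1)·(-4) = 4

det(N) = 4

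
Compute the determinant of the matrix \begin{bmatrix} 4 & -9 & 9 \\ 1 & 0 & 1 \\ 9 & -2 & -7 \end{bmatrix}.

Expand along column 2:
  − (-9) · |1 1; 9 -7| = −(-9)·(-7 − 9) = -144
  − (-2) · |4 9; 1 1| = −(-2)·(4 − 9) = -10
Sum: (-144) + (-10) = -154

-154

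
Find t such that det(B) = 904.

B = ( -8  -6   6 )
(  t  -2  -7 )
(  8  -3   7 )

Expanding along the column containing t, det(B) is linear in t: det(B) = (24)·t + (712).
Set (24)·t + (712) = 904  ⇒  (24)·t = 192  ⇒  t = 8.

t = 8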